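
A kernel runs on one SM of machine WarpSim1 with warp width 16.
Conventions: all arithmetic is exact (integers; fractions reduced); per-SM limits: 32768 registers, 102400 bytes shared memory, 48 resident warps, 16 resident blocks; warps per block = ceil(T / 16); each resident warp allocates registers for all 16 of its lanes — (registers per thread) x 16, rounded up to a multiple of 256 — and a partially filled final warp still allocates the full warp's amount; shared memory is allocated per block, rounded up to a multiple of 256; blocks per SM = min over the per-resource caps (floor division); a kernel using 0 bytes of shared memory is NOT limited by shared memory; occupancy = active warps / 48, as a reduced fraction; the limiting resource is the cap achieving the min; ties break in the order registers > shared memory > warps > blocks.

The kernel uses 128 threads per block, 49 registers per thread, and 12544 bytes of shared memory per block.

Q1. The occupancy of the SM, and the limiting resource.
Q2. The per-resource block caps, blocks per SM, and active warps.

Answer: occupancy 2/3, limited by registers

registers: 4 blocks
shared memory: 8 blocks
warps: 6 blocks
blocks: 16 blocks

Answer: 4 blocks, 32 active warps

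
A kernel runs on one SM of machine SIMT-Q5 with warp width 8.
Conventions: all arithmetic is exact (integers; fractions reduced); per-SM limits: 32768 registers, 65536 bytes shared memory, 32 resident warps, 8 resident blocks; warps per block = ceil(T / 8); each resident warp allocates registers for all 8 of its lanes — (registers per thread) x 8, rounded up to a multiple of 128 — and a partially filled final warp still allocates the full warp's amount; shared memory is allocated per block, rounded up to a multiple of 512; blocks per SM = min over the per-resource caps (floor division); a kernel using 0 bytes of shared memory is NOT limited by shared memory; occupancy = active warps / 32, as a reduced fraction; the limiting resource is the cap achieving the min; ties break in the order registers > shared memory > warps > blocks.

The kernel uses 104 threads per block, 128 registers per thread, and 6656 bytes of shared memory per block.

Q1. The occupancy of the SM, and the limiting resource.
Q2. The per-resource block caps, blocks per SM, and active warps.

Answer: occupancy 13/16, limited by registers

registers: 2 blocks
shared memory: 9 blocks
warps: 2 blocks
blocks: 8 blocks

Answer: 2 blocks, 26 active warps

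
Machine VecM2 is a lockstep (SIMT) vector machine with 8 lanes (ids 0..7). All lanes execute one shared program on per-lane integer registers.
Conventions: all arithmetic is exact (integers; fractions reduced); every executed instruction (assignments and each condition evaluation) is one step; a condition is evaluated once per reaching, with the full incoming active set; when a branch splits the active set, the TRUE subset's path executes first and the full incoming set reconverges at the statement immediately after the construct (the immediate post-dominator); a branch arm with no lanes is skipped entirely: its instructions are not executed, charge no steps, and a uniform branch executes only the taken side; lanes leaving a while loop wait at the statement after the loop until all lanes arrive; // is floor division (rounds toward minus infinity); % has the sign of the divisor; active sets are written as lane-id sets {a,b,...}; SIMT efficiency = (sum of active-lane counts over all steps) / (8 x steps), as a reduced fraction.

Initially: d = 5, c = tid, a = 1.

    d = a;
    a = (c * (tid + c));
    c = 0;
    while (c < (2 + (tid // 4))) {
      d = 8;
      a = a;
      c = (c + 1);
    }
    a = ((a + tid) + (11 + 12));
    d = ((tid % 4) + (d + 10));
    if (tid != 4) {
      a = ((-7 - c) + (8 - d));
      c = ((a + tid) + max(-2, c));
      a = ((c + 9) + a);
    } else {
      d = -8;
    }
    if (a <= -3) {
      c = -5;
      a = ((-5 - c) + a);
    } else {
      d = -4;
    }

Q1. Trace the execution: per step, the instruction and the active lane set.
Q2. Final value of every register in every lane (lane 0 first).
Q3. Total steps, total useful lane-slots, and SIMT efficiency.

step 0: d <- a                       {0,1,2,3,4,5,6,7}
step 1: a <- (c * (tid + c))         {0,1,2,3,4,5,6,7}
step 2: c <- 0                       {0,1,2,3,4,5,6,7}
step 3: eval (c < (2 + (tid // 4)))  {0,1,2,3,4,5,6,7}
step 4: d <- 8                       {0,1,2,3,4,5,6,7}
step 5: a <- a                       {0,1,2,3,4,5,6,7}
step 6: c <- (c + 1)                 {0,1,2,3,4,5,6,7}
step 7: eval (c < (2 + (tid // 4)))  {0,1,2,3,4,5,6,7}
step 8: d <- 8                       {0,1,2,3,4,5,6,7}
step 9: a <- a                       {0,1,2,3,4,5,6,7}
step 10: c <- (c + 1)                 {0,1,2,3,4,5,6,7}
step 11: eval (c < (2 + (tid // 4)))  {0,1,2,3,4,5,6,7}
step 12: d <- 8                       {4,5,6,7}
step 13: a <- a                       {4,5,6,7}
step 14: c <- (c + 1)                 {4,5,6,7}
step 15: eval (c < (2 + (tid // 4)))  {4,5,6,7}
step 16: a <- ((a + tid) + (11 + 12)) {0,1,2,3,4,5,6,7}
step 17: d <- ((tid % 4) + (d + 10))  {0,1,2,3,4,5,6,7}
step 18: eval (tid != 4)              {0,1,2,3,4,5,6,7}
step 19: a <- ((-7 - c) + (8 - d))    {0,1,2,3,5,6,7}
step 20: c <- ((a + tid) + max(-2, c)) {0,1,2,3,5,6,7}
step 21: a <- ((c + 9) + a)           {0,1,2,3,5,6,7}
step 22: d <- -8                      {4}
step 23: eval (a <= -3)               {0,1,2,3,4,5,6,7}
step 24: c <- -5                      {0,1,2,3,5,6,7}
step 25: a <- ((-5 - c) + a)          {0,1,2,3,5,6,7}
step 26: d <- -4                      {4}

Answer: 27 steps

d: 18,19,20,21,-4,19,20,21
c: -5,-5,-5,-5,3,-5,-5,-5
a: -27,-28,-29,-30,59,-25,-26,-27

steps = 27; useful = 181; efficiency = 181/216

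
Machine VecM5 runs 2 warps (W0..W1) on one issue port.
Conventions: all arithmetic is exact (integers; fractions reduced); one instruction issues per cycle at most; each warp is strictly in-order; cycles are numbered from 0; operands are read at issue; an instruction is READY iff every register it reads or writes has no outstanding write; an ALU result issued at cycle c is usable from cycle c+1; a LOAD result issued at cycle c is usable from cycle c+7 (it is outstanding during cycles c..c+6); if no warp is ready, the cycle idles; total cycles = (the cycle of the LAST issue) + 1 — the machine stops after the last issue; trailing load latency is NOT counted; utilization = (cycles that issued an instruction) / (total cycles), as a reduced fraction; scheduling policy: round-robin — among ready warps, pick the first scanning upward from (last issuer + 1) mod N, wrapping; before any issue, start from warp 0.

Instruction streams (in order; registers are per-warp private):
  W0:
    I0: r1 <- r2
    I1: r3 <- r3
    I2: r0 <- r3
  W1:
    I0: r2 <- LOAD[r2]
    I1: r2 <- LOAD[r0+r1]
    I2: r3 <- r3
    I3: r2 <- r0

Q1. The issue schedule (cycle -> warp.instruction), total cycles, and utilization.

cycle 0: W0.I0
cycle 1: W1.I0
cycle 2: W0.I1
cycle 3: W0.I2
cycle 4: idle
cycle 5: idle
cycle 6: idle
cycle 7: idle
cycle 8: W1.I1
cycle 9: W1.I2
cycle 10: idle
cycle 11: idle
cycle 12: idle
cycle 13: idle
cycle 14: idle
cycle 15: W1.I3

Answer: 16 cycles, utilization 7/16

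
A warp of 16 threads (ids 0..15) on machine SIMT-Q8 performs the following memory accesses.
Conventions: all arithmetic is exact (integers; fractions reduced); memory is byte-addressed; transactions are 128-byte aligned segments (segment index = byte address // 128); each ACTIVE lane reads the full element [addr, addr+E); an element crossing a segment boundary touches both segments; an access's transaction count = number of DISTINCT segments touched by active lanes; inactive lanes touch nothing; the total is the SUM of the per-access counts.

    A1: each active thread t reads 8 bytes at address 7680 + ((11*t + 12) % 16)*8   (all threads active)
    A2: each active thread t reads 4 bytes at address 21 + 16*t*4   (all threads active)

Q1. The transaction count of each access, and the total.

A1: 1 transaction
A2: 8 transactions

Answer: 1,8; total 9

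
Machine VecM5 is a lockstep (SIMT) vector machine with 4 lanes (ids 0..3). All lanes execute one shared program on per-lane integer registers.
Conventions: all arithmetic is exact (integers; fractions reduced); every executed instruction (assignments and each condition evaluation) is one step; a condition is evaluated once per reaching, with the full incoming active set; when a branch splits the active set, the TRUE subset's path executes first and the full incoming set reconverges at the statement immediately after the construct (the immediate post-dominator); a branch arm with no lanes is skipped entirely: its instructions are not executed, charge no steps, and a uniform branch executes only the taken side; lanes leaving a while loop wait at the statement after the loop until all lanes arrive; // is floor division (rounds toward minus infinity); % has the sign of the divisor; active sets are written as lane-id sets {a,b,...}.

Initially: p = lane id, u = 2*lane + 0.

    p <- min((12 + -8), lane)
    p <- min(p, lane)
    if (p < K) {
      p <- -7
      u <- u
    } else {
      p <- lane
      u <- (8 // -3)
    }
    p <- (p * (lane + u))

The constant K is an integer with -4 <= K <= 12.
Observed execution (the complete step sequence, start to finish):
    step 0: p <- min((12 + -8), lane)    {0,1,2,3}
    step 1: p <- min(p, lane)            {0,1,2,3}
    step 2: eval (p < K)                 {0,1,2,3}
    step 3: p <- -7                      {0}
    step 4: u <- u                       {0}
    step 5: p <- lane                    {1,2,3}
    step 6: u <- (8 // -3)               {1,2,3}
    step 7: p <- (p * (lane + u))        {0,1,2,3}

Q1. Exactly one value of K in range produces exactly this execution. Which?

Answer: K = 1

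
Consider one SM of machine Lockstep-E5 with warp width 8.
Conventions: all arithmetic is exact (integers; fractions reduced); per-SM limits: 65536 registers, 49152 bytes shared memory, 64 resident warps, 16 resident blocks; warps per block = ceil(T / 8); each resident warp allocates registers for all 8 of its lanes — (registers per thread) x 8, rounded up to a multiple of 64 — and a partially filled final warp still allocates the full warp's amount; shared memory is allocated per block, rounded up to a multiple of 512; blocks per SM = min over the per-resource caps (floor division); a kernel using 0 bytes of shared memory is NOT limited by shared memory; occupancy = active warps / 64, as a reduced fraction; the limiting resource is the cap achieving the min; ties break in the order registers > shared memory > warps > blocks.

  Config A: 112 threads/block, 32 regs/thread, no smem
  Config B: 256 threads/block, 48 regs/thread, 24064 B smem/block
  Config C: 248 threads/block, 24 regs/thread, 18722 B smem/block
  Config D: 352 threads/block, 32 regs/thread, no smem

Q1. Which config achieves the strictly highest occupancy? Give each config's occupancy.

occupancies: A 7/8, B 1, C 31/32, D 11/16

Answer: B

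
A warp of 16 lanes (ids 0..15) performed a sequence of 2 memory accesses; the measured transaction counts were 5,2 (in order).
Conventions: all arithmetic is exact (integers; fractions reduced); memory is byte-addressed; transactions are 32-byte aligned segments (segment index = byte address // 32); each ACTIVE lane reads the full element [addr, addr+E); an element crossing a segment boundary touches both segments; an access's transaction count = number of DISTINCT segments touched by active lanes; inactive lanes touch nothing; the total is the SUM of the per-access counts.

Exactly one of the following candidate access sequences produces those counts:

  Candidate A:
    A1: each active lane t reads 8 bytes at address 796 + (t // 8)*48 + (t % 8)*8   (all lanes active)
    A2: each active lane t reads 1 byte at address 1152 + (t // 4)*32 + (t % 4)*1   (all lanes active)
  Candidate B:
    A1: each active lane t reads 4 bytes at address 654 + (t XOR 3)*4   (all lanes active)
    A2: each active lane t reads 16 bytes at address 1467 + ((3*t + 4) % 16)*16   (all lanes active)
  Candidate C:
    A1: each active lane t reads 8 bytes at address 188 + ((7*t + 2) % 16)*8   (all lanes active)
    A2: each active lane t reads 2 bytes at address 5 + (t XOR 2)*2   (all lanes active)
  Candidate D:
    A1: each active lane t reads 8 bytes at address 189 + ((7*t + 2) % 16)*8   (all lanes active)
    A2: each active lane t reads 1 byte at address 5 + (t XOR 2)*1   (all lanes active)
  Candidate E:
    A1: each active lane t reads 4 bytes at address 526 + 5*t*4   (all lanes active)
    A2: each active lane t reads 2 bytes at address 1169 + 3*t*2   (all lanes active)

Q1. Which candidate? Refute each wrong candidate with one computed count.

A: A2 gives 4 transactions, not 2
B: A1 gives 3 transactions, not 5
D: A2 gives 1 transaction, not 2
E: A1 gives 10 transactions, not 5
C: all counts match (5,2)

Answer: C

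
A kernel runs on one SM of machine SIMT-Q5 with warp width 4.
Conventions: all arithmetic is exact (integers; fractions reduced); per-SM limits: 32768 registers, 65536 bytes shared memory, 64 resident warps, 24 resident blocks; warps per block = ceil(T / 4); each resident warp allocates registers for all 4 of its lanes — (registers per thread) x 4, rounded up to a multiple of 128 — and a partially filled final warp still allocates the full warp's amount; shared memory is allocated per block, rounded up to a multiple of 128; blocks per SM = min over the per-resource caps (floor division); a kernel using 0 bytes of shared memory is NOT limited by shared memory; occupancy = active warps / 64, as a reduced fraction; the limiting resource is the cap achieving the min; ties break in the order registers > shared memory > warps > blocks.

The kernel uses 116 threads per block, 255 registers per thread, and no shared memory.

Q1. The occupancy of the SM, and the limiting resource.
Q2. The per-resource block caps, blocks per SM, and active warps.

Answer: occupancy 29/64, limited by registers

registers: 1 block
shared memory: no limit (kernel uses none)
warps: 2 blocks
blocks: 24 blocks

Answer: 1 block, 29 active warps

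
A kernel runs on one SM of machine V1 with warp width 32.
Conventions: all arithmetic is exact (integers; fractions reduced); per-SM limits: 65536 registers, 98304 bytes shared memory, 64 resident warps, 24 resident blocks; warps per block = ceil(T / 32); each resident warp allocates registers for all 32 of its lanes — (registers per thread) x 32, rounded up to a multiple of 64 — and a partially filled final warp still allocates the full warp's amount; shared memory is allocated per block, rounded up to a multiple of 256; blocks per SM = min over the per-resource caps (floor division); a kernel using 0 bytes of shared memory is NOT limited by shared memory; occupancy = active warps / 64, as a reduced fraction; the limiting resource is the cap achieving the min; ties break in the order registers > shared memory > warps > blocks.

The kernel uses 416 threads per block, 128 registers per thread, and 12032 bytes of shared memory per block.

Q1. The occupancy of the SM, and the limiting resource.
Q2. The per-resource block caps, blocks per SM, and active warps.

Answer: occupancy 13/64, limited by registers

registers: 1 block
shared memory: 8 blocks
warps: 4 blocks
blocks: 24 blocks

Answer: 1 block, 13 active warps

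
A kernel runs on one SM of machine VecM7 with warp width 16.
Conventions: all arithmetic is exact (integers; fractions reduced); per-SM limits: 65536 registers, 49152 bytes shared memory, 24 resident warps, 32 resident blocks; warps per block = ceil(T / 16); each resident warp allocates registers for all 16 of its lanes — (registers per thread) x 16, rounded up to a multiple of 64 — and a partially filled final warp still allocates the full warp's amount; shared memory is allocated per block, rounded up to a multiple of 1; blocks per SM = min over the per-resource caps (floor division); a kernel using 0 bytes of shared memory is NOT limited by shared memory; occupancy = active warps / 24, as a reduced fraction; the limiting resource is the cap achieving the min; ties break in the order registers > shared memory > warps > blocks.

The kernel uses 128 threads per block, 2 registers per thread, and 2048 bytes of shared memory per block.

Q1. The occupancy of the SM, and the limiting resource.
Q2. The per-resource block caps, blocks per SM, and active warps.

Answer: occupancy 1, limited by warps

registers: 128 blocks
shared memory: 24 blocks
warps: 3 blocks
blocks: 32 blocks

Answer: 3 blocks, 24 active warps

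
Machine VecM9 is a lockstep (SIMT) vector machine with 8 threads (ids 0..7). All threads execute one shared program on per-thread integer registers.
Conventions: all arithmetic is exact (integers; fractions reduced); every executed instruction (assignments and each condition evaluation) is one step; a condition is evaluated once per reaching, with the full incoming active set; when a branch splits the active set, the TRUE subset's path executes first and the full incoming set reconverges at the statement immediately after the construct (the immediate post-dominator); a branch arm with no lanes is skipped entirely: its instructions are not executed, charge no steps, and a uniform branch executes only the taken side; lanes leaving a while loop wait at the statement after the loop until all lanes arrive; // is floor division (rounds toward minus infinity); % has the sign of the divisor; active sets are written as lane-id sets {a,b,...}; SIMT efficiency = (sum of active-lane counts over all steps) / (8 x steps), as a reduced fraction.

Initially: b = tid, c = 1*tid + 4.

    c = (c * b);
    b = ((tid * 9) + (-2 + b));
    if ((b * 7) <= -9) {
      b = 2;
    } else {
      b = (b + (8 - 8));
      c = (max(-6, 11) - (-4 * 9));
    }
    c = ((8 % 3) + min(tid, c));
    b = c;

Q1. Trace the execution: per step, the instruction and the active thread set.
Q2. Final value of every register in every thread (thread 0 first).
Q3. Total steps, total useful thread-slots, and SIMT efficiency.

step 0: c <- (c * b)                 {0,1,2,3,4,5,6,7}
step 1: b <- ((tid * 9) + (-2 + b))  {0,1,2,3,4,5,6,7}
step 2: eval ((b * 7) <= -9)         {0,1,2,3,4,5,6,7}
step 3: b <- 2                       {0}
step 4: b <- (b + (8 - 8))           {1,2,3,4,5,6,7}
step 5: c <- (max(-6, 11) - (-4 * 9)) {1,2,3,4,5,6,7}
step 6: c <- ((8 % 3) + min(tid, c)) {0,1,2,3,4,5,6,7}
step 7: b <- c                       {0,1,2,3,4,5,6,7}

Answer: 8 steps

b: 2,3,4,5,6,7,8,9
c: 2,3,4,5,6,7,8,9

steps = 8; useful = 55; efficiency = 55/64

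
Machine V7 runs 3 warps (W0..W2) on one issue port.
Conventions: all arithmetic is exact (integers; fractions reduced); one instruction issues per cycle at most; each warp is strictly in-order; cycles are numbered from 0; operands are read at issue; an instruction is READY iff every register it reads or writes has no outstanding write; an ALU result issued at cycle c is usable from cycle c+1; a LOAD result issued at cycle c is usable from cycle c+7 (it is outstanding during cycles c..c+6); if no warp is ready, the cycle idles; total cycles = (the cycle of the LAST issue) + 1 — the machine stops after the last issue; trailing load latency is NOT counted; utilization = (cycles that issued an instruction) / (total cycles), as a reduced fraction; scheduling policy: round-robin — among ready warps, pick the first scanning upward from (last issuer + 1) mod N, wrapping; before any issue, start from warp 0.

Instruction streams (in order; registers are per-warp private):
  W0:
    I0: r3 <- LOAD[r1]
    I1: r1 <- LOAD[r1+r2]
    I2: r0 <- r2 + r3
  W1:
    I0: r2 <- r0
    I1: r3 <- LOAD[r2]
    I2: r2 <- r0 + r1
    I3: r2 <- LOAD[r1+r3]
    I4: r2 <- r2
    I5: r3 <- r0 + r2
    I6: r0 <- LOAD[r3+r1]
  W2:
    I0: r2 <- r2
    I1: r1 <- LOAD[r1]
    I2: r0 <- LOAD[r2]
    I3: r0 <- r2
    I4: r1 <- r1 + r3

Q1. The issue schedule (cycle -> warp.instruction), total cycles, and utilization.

cycle 0: W0.I0
cycle 1: W1.I0
cycle 2: W2.I0
cycle 3: W0.I1
cycle 4: W1.I1
cycle 5: W2.I1
cycle 6: W1.I2
cycle 7: W2.I2
cycle 8: W0.I2
cycle 9: idle
cycle 10: idle
cycle 11: W1.I3
cycle 12: idle
cycle 13: idle
cycle 14: W2.I3
cycle 15: W2.I4
cycle 16: idle
cycle 17: idle
cycle 18: W1.I4
cycle 19: W1.I5
cycle 20: W1.I6

Answer: 21 cycles, utilization 5/7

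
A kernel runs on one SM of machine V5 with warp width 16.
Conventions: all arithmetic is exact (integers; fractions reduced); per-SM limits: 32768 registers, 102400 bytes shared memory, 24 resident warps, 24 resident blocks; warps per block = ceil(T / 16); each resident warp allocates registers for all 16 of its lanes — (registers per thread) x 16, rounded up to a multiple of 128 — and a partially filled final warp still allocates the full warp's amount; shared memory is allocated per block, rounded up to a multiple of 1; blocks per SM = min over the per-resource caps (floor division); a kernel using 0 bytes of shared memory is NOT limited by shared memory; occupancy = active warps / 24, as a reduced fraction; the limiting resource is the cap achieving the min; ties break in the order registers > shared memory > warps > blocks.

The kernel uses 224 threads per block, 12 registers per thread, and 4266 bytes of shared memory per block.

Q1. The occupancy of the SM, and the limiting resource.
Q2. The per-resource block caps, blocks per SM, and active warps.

Answer: occupancy 7/12, limited by warps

registers: 9 blocks
shared memory: 24 blocks
warps: 1 block
blocks: 24 blocks

Answer: 1 block, 14 active warps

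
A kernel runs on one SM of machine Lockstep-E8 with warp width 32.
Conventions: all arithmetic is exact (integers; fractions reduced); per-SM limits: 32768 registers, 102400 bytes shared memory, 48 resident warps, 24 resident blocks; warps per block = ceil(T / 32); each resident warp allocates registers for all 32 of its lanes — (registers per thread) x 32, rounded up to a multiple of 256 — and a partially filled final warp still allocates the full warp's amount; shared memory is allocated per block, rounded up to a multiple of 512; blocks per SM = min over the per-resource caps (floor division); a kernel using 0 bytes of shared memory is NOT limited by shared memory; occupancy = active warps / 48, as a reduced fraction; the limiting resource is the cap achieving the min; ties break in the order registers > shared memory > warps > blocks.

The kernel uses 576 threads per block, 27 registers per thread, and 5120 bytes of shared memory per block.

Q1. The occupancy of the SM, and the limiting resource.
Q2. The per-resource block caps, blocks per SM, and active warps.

Answer: occupancy 3/8, limited by registers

registers: 1 block
shared memory: 20 blocks
warps: 2 blocks
blocks: 24 blocks

Answer: 1 block, 18 active warps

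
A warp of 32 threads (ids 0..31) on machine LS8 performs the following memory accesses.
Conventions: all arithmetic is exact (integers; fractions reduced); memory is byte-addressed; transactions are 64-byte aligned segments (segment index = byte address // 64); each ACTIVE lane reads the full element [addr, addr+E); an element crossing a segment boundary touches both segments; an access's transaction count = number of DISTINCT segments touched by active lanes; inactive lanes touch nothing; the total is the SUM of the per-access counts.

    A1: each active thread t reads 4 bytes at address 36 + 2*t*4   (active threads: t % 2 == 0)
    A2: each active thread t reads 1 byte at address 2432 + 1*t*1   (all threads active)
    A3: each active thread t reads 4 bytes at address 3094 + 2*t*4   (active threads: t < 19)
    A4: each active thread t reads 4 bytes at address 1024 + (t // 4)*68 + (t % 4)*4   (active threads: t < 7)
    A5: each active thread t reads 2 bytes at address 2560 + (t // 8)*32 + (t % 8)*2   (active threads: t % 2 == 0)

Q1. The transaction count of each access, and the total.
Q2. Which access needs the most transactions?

A1: 5 transactions
A2: 1 transaction
A3: 3 transactions
A4: 2 transactions
A5: 2 transactions

Answer: 5,1,3,2,2; total 13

Answer: A1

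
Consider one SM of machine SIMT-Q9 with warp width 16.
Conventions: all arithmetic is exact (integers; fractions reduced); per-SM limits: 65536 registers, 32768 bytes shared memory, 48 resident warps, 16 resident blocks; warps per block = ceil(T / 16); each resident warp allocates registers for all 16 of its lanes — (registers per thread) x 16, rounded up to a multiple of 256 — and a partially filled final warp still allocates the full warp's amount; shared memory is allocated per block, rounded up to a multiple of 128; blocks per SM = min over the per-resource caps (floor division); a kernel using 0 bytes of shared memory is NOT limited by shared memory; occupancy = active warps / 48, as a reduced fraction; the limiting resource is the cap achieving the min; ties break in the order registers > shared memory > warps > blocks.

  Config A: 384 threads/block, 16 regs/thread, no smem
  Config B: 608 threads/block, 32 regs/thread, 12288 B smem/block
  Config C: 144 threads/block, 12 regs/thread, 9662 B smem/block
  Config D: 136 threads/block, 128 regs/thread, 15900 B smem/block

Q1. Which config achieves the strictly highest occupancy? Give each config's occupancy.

occupancies: A 1, B 19/24, C 9/16, D 3/8

Answer: A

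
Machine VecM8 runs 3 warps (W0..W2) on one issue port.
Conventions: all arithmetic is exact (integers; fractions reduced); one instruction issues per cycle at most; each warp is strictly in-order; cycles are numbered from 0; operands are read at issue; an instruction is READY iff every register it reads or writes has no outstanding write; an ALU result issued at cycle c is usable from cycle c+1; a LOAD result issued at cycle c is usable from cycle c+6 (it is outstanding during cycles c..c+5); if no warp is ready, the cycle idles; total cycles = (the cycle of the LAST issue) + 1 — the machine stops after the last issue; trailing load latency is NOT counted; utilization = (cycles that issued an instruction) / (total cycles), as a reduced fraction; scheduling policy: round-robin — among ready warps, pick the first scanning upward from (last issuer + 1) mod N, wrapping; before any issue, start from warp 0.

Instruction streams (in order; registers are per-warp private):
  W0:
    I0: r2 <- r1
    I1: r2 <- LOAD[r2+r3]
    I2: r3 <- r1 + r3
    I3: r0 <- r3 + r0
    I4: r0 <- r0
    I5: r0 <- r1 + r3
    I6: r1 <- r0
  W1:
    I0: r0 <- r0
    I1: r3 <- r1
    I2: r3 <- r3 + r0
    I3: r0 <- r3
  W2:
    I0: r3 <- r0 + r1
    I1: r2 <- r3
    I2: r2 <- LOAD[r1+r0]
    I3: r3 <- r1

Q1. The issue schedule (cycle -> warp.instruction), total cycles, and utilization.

cycle 0: W0.I0
cycle 1: W1.I0
cycle 2: W2.I0
cycle 3: W0.I1
cycle 4: W1.I1
cycle 5: W2.I1
cycle 6: W0.I2
cycle 7: W1.I2
cycle 8: W2.I2
cycle 9: W0.I3
cycle 10: W1.I3
cycle 11: W2.I3
cycle 12: W0.I4
cycle 13: W0.I5
cycle 14: W0.I6

Answer: 15 cycles, utilization 1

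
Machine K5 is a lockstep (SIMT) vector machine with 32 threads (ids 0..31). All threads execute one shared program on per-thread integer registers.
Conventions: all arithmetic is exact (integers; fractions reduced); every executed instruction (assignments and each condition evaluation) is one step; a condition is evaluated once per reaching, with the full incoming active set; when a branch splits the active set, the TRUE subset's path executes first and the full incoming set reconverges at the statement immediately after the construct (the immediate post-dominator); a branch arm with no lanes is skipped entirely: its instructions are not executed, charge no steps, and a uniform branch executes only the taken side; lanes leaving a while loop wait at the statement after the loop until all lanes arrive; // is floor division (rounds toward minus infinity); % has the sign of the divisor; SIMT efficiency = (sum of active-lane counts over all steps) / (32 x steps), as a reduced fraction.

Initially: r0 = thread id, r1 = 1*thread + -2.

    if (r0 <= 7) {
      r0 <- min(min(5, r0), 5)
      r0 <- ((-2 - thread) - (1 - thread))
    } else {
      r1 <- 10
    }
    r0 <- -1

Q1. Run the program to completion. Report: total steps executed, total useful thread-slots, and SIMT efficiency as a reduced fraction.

Answer: 5 steps, 104 useful, 13/20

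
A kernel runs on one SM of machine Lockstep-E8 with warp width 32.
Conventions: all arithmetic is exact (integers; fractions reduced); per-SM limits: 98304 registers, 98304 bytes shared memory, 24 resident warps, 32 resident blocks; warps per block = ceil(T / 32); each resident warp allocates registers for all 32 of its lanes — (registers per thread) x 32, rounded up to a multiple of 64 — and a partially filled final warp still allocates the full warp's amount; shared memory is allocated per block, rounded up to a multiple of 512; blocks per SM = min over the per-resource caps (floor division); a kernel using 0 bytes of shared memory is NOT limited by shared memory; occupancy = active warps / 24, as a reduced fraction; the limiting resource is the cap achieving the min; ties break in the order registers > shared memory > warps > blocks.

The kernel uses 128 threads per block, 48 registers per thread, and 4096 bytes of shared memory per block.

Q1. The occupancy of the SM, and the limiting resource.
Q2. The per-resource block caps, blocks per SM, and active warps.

Answer: occupancy 1, limited by warps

registers: 16 blocks
shared memory: 24 blocks
warps: 6 blocks
blocks: 32 blocks

Answer: 6 blocks, 24 active warps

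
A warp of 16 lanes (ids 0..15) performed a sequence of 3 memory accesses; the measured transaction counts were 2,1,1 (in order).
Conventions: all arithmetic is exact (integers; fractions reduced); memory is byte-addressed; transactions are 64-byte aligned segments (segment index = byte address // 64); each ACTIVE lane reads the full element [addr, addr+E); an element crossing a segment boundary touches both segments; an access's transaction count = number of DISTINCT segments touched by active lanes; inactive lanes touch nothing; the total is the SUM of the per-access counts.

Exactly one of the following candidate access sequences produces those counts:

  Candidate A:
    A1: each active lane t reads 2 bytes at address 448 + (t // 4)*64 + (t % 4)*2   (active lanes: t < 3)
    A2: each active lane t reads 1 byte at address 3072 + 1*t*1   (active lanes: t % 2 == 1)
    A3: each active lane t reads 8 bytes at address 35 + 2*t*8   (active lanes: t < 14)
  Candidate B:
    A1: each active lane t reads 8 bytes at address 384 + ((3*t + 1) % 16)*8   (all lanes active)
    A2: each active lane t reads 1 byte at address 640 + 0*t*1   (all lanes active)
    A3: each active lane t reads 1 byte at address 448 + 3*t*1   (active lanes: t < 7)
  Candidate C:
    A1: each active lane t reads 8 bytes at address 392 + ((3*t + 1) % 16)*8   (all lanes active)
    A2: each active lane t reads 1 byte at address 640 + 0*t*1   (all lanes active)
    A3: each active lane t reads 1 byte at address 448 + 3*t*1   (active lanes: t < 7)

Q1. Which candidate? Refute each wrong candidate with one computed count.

A: A1 gives 1 transaction, not 2
C: A1 gives 3 transactions, not 2
B: all counts match (2,1,1)

Answer: B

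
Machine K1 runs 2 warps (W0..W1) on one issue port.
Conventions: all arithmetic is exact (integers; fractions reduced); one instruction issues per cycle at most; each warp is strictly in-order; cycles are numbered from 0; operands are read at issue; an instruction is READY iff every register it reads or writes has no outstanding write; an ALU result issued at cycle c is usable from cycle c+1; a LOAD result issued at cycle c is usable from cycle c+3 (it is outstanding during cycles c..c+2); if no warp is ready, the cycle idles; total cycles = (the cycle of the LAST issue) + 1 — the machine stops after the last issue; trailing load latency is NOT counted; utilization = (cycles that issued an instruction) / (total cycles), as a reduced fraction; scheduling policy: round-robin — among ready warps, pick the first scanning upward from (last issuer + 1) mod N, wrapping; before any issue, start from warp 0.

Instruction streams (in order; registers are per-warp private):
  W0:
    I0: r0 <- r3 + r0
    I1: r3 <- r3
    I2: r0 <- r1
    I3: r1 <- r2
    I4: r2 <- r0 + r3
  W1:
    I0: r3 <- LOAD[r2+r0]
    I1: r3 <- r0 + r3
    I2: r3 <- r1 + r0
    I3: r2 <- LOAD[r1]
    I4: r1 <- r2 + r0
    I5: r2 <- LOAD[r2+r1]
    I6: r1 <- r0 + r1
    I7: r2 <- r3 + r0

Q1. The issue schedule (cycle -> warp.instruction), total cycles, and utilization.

cycle 0: W0.I0
cycle 1: W1.I0
cycle 2: W0.I1
cycle 3: W0.I2
cycle 4: W1.I1
cycle 5: W0.I3
cycle 6: W1.I2
cycle 7: W0.I4
cycle 8: W1.I3
cycle 9: idle
cycle 10: idle
cycle 11: W1.I4
cycle 12: W1.I5
cycle 13: W1.I6
cycle 14: idle
cycle 15: W1.I7

Answer: 16 cycles, utilization 13/16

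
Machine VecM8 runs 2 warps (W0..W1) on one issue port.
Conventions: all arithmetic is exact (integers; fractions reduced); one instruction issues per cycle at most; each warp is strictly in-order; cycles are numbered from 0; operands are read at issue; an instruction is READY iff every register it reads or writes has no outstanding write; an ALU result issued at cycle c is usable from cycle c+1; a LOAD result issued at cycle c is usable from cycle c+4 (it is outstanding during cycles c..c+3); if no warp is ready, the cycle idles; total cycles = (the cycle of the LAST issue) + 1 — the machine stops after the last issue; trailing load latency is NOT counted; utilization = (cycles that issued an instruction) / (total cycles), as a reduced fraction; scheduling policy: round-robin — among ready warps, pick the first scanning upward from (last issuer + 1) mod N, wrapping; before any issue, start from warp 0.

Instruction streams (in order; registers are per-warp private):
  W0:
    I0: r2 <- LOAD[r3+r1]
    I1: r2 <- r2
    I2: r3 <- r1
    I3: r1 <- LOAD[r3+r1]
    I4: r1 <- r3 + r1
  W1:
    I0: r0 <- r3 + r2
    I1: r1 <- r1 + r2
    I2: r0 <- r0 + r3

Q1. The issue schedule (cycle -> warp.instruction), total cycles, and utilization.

cycle 0: W0.I0
cycle 1: W1.I0
cycle 2: W1.I1
cycle 3: W1.I2
cycle 4: W0.I1
cycle 5: W0.I2
cycle 6: W0.I3
cycle 7: idle
cycle 8: idle
cycle 9: idle
cycle 10: W0.I4

Answer: 11 cycles, utilization 8/11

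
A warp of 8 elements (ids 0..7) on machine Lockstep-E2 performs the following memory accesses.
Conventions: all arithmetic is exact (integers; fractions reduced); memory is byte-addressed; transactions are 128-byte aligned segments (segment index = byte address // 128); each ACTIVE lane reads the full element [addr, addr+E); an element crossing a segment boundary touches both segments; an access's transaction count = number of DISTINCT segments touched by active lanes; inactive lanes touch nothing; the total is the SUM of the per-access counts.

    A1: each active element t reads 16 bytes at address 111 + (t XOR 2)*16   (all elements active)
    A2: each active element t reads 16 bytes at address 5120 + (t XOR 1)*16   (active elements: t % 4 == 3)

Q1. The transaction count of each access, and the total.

A1: 2 transactions
A2: 1 transaction

Answer: 2,1; total 3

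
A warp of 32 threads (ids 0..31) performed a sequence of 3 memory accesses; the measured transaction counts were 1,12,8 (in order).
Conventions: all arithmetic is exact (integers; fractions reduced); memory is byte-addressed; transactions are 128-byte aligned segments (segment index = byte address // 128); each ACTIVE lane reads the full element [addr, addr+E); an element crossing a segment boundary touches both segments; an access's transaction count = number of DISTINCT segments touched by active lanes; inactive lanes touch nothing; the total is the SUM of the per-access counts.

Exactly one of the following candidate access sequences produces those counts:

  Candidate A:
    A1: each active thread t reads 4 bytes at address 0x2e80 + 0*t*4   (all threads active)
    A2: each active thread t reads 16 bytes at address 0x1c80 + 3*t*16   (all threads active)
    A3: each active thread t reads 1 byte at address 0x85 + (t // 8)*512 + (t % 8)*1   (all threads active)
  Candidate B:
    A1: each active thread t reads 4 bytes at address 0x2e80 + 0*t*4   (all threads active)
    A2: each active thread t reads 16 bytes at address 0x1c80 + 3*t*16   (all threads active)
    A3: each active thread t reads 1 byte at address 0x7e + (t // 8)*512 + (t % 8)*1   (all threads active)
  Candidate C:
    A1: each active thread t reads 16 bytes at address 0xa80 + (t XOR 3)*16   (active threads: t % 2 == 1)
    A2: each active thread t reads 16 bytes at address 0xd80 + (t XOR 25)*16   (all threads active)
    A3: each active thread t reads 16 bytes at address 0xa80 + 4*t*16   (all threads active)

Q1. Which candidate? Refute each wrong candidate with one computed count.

A: A3 gives 4 transactions, not 8
C: A1 gives 4 transactions, not 1
B: all counts match (1,12,8)

Answer: B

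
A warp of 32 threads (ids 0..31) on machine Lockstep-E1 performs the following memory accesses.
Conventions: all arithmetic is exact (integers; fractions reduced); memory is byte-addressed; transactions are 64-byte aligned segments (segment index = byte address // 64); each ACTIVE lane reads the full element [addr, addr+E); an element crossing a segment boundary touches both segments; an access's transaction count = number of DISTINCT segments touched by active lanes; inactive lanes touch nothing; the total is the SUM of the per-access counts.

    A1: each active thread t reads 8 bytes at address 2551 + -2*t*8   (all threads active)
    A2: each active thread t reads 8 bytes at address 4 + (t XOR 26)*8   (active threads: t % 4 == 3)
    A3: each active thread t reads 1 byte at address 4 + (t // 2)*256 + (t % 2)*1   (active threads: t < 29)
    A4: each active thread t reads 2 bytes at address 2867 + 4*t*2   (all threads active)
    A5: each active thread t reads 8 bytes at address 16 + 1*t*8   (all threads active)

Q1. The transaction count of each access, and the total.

A1: 8 transactions
A2: 4 transactions
A3: 15 transactions
A4: 5 transactions
A5: 5 transactions

Answer: 8,4,15,5,5; total 37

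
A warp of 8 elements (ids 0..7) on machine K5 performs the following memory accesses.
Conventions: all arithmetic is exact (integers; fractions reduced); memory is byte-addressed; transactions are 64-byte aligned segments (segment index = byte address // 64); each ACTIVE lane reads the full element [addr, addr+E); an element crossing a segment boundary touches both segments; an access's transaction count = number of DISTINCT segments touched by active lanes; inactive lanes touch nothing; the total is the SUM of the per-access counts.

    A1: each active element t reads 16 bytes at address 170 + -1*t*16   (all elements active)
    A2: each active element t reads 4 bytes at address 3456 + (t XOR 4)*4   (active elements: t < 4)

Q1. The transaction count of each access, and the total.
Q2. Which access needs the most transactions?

A1: 3 transactions
A2: 1 transaction

Answer: 3,1; total 4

Answer: A1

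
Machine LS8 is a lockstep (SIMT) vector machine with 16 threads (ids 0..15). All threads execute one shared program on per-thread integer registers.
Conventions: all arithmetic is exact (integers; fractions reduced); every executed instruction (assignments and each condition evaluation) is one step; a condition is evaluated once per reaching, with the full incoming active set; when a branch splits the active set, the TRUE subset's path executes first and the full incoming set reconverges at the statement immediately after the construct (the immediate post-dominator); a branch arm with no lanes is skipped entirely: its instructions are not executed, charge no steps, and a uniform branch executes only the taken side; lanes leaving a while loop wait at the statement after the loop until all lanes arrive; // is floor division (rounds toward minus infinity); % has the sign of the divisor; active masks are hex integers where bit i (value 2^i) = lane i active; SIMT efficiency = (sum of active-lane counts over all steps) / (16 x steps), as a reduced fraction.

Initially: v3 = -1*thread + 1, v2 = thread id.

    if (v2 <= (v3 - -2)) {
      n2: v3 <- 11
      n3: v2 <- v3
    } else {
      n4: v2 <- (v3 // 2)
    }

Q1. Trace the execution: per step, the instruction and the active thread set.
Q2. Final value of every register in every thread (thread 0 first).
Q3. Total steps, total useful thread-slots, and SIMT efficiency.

step 0: eval (v2 <= (v3 - -2))       0xffff
step 1: v3 <- 11                     0x0003
step 2: v2 <- v3                     0x0003
step 3: v2 <- (v3 // 2)              0xfffc

Answer: 4 steps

v3: 11,11,-1,-2,-3,-4,-5,-6,-7,-8,-9,-10,-11,-12,-13,-14
v2: 11,11,-1,-1,-2,-2,-3,-3,-4,-4,-5,-5,-6,-6,-7,-7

steps = 4; useful = 34; efficiency = 34/64 = 17/32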